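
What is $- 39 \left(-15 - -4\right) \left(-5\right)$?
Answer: $-2145$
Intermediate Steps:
$- 39 \left(-15 - -4\right) \left(-5\right) = - 39 \left(-15 + 4\right) \left(-5\right) = \left(-39\right) \left(-11\right) \left(-5\right) = 429 \left(-5\right) = -2145$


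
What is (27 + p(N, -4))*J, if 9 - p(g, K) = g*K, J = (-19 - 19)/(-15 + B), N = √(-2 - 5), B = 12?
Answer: 456 + 152*I*√7/3 ≈ 456.0 + 134.05*I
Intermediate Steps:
N = I*√7 (N = √(-7) = I*√7 ≈ 2.6458*I)
J = 38/3 (J = (-19 - 19)/(-15 + 12) = -38/(-3) = -38*(-⅓) = 38/3 ≈ 12.667)
p(g, K) = 9 - K*g (p(g, K) = 9 - g*K = 9 - K*g)
(27 + p(N, -4))*J = (27 + (9 - 1*(-4)*I*√7))*(38/3) = (27 + (9 + 4*I*√7))*(38/3) = (36 + 4*I*√7)*(38/3) = 456 + 152*I*√7/3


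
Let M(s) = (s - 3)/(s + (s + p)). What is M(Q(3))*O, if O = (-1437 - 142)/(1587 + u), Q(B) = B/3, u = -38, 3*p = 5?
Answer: 9474/17039 ≈ 0.55602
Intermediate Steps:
p = 5/3 (p = (⅓)*5 = 5/3 ≈ 1.6667)
Q(B) = B/3 (Q(B) = B*(⅓) = B/3)
M(s) = (-3 + s)/(5/3 + 2*s) (M(s) = (s - 3)/(s + (s + 5/3)) = (-3 + s)/(s + (5/3 + s)) = (-3 + s)/(5/3 + 2*s))
O = -1579/1549 (O = (-1437 - 142)/(1587 - 38) = -1579/1549 ≈ -1.0194)
M(Q(3))*O = (3*(-3 + (⅓)*3)/(5 + 6*((⅓)*3)))*(-1579/1549) = (3*(-3 + 1)/(5 + 6*1))*(-1579/1549) = (3*(-2)/(5 + 6))*(-1579/1549) = (3*(-2)/11)*(-1579/1549) = (3*(1/11)*(-2))*(-1579/1549) = -6/11*(-1579/1549) = 9474/17039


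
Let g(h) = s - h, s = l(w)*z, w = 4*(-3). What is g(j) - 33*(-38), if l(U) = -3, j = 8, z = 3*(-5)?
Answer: 1291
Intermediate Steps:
w = -12
z = -15
s = 45 (s = -3*(-15) = 45)
g(h) = 45 - h
g(j) - 33*(-38) = (45 - 1*8) - 33*(-38) = (45 - 8) + 1254 = 37 + 1254 = 1291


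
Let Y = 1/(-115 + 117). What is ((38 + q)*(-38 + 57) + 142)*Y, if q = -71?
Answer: -485/2 ≈ -242.50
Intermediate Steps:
Y = ½ (Y = 1/2 = ½ ≈ 0.50000)
((38 + q)*(-38 + 57) + 142)*Y = ((38 - 71)*(-38 + 57) + 142)*(½) = (-33*19 + 142)*(½) = (-627 + 142)*(½) = -485*½ = -485/2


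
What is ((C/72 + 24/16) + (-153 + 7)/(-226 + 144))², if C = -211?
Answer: 1067089/8714304 ≈ 0.12245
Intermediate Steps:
((C/72 + 24/16) + (-153 + 7)/(-226 + 144))² = ((-211/72 + 24/16) + (-153 + 7)/(-226 + 144))² = ((-211*1/72 + 24*(1/16)) - 146/(-82))² = ((-211/72 + 3/2) - 146*(-1/82))² = (-103/72 + 73/41)² = (1033/2952)² = 1067089/8714304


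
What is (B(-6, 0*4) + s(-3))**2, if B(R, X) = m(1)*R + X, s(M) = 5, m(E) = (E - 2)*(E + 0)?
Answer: 121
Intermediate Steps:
m(E) = E*(-2 + E) (m(E) = (-2 + E)*E = E*(-2 + E))
B(R, X) = X - R (B(R, X) = (1*(-2 + 1))*R + X = (1*(-1))*R + X = -R + X = X - R)
(B(-6, 0*4) + s(-3))**2 = ((0*4 - 1*(-6)) + 5)**2 = ((0 + 6) + 5)**2 = (6 + 5)**2 = 11**2 = 121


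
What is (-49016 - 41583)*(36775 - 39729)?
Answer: 267629446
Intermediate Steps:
(-49016 - 41583)*(36775 - 39729) = -90599*(-2954) = 267629446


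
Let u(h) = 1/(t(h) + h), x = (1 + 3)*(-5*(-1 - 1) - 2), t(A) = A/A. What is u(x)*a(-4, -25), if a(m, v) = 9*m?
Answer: -12/11 ≈ -1.0909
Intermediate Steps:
t(A) = 1
x = 32 (x = 4*(-5*(-2) - 2) = 4*(10 - 2) = 4*8 = 32)
u(h) = 1/(1 + h)
u(x)*a(-4, -25) = (9*(-4))/(1 + 32) = -36/33 = (1/33)*(-36) = -12/11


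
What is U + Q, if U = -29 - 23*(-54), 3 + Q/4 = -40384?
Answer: -160335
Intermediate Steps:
Q = -161548 (Q = -12 + 4*(-40384) = -12 - 161536 = -161548)
U = 1213 (U = -29 + 1242 = 1213)
U + Q = 1213 - 161548 = -160335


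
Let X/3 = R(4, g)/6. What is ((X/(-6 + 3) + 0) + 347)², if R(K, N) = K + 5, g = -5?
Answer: 477481/4 ≈ 1.1937e+5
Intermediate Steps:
R(K, N) = 5 + K
X = 9/2 (X = 3*((5 + 4)/6) = 3*(9*(⅙)) = 3*(3/2) = 9/2 ≈ 4.5000)
((X/(-6 + 3) + 0) + 347)² = ((9/(2*(-6 + 3)) + 0) + 347)² = (((9/2)/(-3) + 0) + 347)² = (((9/2)*(-⅓) + 0) + 347)² = ((-3/2 + 0) + 347)² = (-3/2 + 347)² = (691/2)² = 477481/4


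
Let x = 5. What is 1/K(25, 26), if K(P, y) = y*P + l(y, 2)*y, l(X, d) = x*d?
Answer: 1/910 ≈ 0.0010989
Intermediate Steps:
l(X, d) = 5*d
K(P, y) = 10*y + P*y (K(P, y) = y*P + (5*2)*y = P*y + 10*y = 10*y + P*y)
1/K(25, 26) = 1/(26*(10 + 25)) = 1/(26*35) = 1/910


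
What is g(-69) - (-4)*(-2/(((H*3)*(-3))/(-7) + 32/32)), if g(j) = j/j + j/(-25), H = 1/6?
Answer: -1202/425 ≈ -2.8282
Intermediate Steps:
H = ⅙ ≈ 0.16667
g(j) = 1 - j/25 (g(j) = 1 + j*(-1/25) = 1 - j/25)
g(-69) - (-4)*(-2/(((H*3)*(-3))/(-7) + 32/32)) = (1 - 1/25*(-69)) - (-4)*(-2/((((⅙)*3)*(-3))/(-7) + 32/32)) = (1 + 69/25) - (-4)*(-2/(((½)*(-3))*(-⅐) + 32*(1/32))) = 94/25 - (-4)*(-2/(-3/2*(-⅐) + 1)) = 94/25 - (-4)*(-2/(3/14 + 1)) = 94/25 - (-4)*(-2/17/14) = 94/25 - (-4)*(-2*14/17) = 94/25 - (-4)*(-28)/17 = 94/25 - 1*112/17 = 94/25 - 112/17 = -1202/425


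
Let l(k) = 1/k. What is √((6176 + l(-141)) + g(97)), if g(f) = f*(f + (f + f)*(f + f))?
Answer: 4*√4555578306/141 ≈ 1914.8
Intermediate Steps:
g(f) = f*(f + 4*f²) (g(f) = f*(f + (2*f)*(2*f)) = f*(f + 4*f²))
√((6176 + l(-141)) + g(97)) = √((6176 + 1/(-141)) + 97²*(1 + 4*97)) = √((6176 - 1/141) + 9409*(1 + 388)) = √(870815/141 + 9409*389) = √(870815/141 + 3660101) = √(516945056/141) = 4*√4555578306/141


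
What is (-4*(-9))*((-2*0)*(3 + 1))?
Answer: 0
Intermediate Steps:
(-4*(-9))*((-2*0)*(3 + 1)) = 36*(0*4) = 36*0 = 0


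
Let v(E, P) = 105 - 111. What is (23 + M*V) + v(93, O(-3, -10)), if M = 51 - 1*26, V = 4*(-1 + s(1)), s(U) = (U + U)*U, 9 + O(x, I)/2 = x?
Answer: 117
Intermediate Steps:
O(x, I) = -18 + 2*x
v(E, P) = -6
s(U) = 2*U**2 (s(U) = (2*U)*U = 2*U**2)
V = 4 (V = 4*(-1 + 2*1**2) = 4*(-1 + 2*1) = 4*(-1 + 2) = 4*1 = 4)
M = 25 (M = 51 - 26 = 25)
(23 + M*V) + v(93, O(-3, -10)) = (23 + 25*4) - 6 = (23 + 100) - 6 = 123 - 6 = 117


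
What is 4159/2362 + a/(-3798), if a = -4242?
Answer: 4302581/1495146 ≈ 2.8777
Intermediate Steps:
4159/2362 + a/(-3798) = 4159/2362 - 4242/(-3798) = 4159*(1/2362) - 4242*(-1/3798) = 4159/2362 + 707/633 = 4302581/1495146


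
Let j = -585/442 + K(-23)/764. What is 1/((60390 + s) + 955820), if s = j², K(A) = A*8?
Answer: 42172036/42855747908841 ≈ 9.8405e-7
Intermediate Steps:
K(A) = 8*A
j = -10159/6494 (j = -585/442 + (8*(-23))/764 = -585*1/442 - 184*1/764 = -45/34 - 46/191 = -10159/6494 ≈ -1.5644)
s = 103205281/42172036 (s = (-10159/6494)² = 103205281/42172036 ≈ 2.4472)
1/((60390 + s) + 955820) = 1/((60390 + 103205281/42172036) + 955820) = 1/(2546872459321/42172036 + 955820) = 1/(42855747908841/42172036) = 42172036/42855747908841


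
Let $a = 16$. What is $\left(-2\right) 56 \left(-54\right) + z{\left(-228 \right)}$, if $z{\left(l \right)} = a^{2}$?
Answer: $6304$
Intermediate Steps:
$z{\left(l \right)} = 256$ ($z{\left(l \right)} = 16^{2} = 256$)
$\left(-2\right) 56 \left(-54\right) + z{\left(-228 \right)} = \left(-2\right) 56 \left(-54\right) + 256 = \left(-112\right) \left(-54\right) + 256 = 6048 + 256 = 6304$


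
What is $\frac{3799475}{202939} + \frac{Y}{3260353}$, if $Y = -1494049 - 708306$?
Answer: $\frac{11940685993330}{661652777467} \approx 18.047$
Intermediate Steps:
$Y = -2202355$
$\frac{3799475}{202939} + \frac{Y}{3260353} = \frac{3799475}{202939} - \frac{2202355}{3260353} = \frac{11940685993330}{661652777467}$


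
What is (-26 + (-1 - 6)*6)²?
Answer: 4624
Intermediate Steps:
(-26 + (-1 - 6)*6)² = (-26 - 7*6)² = (-26 - 42)² = (-68)² = 4624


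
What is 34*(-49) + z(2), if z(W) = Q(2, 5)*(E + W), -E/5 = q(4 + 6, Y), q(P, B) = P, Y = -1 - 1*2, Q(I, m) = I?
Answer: -1762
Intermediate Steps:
Y = -3 (Y = -1 - 2 = -3)
E = -50 (E = -5*(4 + 6) = -5*10 = -50)
z(W) = -100 + 2*W (z(W) = 2*(-50 + W) = -100 + 2*W)
34*(-49) + z(2) = 34*(-49) + (-100 + 2*2) = -1666 + (-100 + 4) = -1666 - 96 = -1762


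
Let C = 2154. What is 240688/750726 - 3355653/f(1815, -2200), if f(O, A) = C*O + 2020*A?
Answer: 1323910641599/200627769870 ≈ 6.5988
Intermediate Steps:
f(O, A) = 2020*A + 2154*O (f(O, A) = 2154*O + 2020*A = 2020*A + 2154*O)
240688/750726 - 3355653/f(1815, -2200) = 240688/750726 - 3355653/(2020*(-2200) + 2154*1815) = 240688*(1/750726) - 3355653/(-4444000 + 3909510) = 120344/375363 - 3355653/(-534490) = 120344/375363 - 3355653*(-1/534490) = 120344/375363 + 3355653/534490 = 1323910641599/200627769870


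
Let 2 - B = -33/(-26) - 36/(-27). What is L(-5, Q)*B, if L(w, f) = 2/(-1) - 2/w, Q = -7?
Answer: 188/195 ≈ 0.96410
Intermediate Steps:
L(w, f) = -2 - 2/w (L(w, f) = 2*(-1) - 2/w = -2 - 2/w)
B = -47/78 (B = 2 - (-33/(-26) - 36/(-27)) = 2 - (-33*(-1/26) - 36*(-1/27)) = 2 - (33/26 + 4/3) = 2 - 1*203/78 = 2 - 203/78 = -47/78 ≈ -0.60256)
L(-5, Q)*B = (-2 - 2/(-5))*(-47/78) = (-2 - 2*(-⅕))*(-47/78) = (-2 + ⅖)*(-47/78) = -8/5*(-47/78) = 188/195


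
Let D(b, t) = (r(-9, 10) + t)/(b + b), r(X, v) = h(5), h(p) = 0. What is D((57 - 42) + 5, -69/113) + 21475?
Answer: 97066931/4520 ≈ 21475.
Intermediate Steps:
r(X, v) = 0
D(b, t) = t/(2*b) (D(b, t) = (0 + t)/(b + b) = t/((2*b)) = t*(1/(2*b)) = t/(2*b))
D((57 - 42) + 5, -69/113) + 21475 = (-69/113)/(2*((57 - 42) + 5)) + 21475 = (-69*1/113)/(2*(15 + 5)) + 21475 = (½)*(-69/113)/20 + 21475 = (½)*(-69/113)*(1/20) + 21475 = -69/4520 + 21475 = 97066931/4520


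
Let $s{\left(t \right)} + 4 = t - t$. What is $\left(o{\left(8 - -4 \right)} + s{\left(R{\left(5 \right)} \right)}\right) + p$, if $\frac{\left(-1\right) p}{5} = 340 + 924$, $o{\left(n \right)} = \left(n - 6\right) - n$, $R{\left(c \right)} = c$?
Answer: $-6330$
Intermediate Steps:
$o{\left(n \right)} = -6$ ($o{\left(n \right)} = \left(n - 6\right) - n = \left(-6 + n\right) - n = -6$)
$s{\left(t \right)} = -4$ ($s{\left(t \right)} = -4 + \left(t - t\right) = -4 + 0 = -4$)
$p = -6320$ ($p = - 5 \left(340 + 924\right) = \left(-5\right) 1264 = -6320$)
$\left(o{\left(8 - -4 \right)} + s{\left(R{\left(5 \right)} \right)}\right) + p = \left(-6 - 4\right) - 6320 = -10 - 6320 = -6330$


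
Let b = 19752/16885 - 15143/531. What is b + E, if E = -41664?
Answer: -373801917083/8965935 ≈ -41691.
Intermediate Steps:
b = -245201243/8965935 (b = 19752*(1/16885) - 15143*1/531 = 19752/16885 - 15143/531 = -245201243/8965935 ≈ -27.348)
b + E = -245201243/8965935 - 41664 = -373801917083/8965935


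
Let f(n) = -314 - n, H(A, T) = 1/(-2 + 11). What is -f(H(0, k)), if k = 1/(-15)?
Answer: 2827/9 ≈ 314.11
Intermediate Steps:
k = -1/15 ≈ -0.066667
H(A, T) = ⅑ (H(A, T) = 1/9 = ⅑)
-f(H(0, k)) = -(-314 - 1*⅑) = -(-314 - ⅑) = -1*(-2827/9) = 2827/9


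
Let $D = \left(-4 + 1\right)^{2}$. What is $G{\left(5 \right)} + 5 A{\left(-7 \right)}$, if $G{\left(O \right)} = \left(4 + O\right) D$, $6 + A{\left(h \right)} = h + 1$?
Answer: $21$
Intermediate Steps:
$D = 9$ ($D = \left(-3\right)^{2} = 9$)
$A{\left(h \right)} = -5 + h$ ($A{\left(h \right)} = -6 + \left(h + 1\right) = -6 + \left(1 + h\right) = -5 + h$)
$G{\left(O \right)} = 36 + 9 O$ ($G{\left(O \right)} = \left(4 + O\right) 9 = 36 + 9 O$)
$G{\left(5 \right)} + 5 A{\left(-7 \right)} = \left(36 + 9 \cdot 5\right) + 5 \left(-5 - 7\right) = \left(36 + 45\right) + 5 \left(-12\right) = 81 - 60 = 21$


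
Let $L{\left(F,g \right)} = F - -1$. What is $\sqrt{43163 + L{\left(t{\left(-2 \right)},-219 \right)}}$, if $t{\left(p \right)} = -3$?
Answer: $\sqrt{43161} \approx 207.75$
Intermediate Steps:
$L{\left(F,g \right)} = 1 + F$ ($L{\left(F,g \right)} = F + 1 = 1 + F$)
$\sqrt{43163 + L{\left(t{\left(-2 \right)},-219 \right)}} = \sqrt{43163 + \left(1 - 3\right)} = \sqrt{43163 - 2} = \sqrt{43161}$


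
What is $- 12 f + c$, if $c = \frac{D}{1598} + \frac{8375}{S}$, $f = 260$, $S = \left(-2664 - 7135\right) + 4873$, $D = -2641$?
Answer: $- \frac{6146561644}{1967937} \approx -3123.4$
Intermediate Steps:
$S = -4926$ ($S = -9799 + 4873 = -4926$)
$c = - \frac{6598204}{1967937}$ ($c = - \frac{2641}{1598} + \frac{8375}{-4926} = \left(-2641\right) \frac{1}{1598} + 8375 \left(- \frac{1}{4926}\right) = - \frac{2641}{1598} - \frac{8375}{4926} = - \frac{6598204}{1967937} \approx -3.3529$)
$- 12 f + c = \left(-12\right) 260 - \frac{6598204}{1967937} = -3120 - \frac{6598204}{1967937} = - \frac{6146561644}{1967937}$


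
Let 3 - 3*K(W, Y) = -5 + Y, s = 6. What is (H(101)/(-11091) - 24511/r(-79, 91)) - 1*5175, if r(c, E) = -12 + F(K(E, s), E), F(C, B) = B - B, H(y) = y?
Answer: -138966937/44364 ≈ -3132.4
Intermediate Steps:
K(W, Y) = 8/3 - Y/3 (K(W, Y) = 1 - (-5 + Y)/3 = 1 + (5/3 - Y/3) = 8/3 - Y/3)
F(C, B) = 0
r(c, E) = -12 (r(c, E) = -12 + 0 = -12)
(H(101)/(-11091) - 24511/r(-79, 91)) - 1*5175 = (101/(-11091) - 24511/(-12)) - 1*5175 = (101*(-1/11091) - 24511*(-1/12)) - 5175 = (-101/11091 + 24511/12) - 5175 = 90616763/44364 - 5175 = -138966937/44364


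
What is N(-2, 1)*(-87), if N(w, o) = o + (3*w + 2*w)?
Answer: 783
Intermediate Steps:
N(w, o) = o + 5*w
N(-2, 1)*(-87) = (1 + 5*(-2))*(-87) = (1 - 10)*(-87) = -9*(-87) = 783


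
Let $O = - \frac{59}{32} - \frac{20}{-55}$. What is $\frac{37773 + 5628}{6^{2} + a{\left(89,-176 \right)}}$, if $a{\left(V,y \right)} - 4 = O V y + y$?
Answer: $\frac{86802}{46097} \approx 1.883$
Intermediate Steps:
$O = - \frac{521}{352}$ ($O = \left(-59\right) \frac{1}{32} - - \frac{4}{11} = - \frac{59}{32} + \frac{4}{11} = - \frac{521}{352} \approx -1.4801$)
$a{\left(V,y \right)} = 4 + y - \frac{521 V y}{352}$ ($a{\left(V,y \right)} = 4 + \left(- \frac{521 V}{352} y + y\right) = 4 - \left(- y + \frac{521 V y}{352}\right) = 4 + y - \frac{521 V y}{352}$)
$\frac{37773 + 5628}{6^{2} + a{\left(89,-176 \right)}} = \frac{37773 + 5628}{6^{2} - \left(172 - \frac{46369}{2}\right)} = \frac{43401}{36 + \left(4 - 176 + \frac{46369}{2}\right)} = \frac{43401}{36 + \frac{46025}{2}} = \frac{43401}{\frac{46097}{2}} = 43401 \cdot \frac{2}{46097} = \frac{86802}{46097}$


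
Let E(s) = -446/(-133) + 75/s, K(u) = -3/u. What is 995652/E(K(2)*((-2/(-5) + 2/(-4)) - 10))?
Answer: 743032962/6197 ≈ 1.1990e+5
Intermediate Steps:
E(s) = 446/133 + 75/s (E(s) = -446*(-1/133) + 75/s = 446/133 + 75/s)
995652/E(K(2)*((-2/(-5) + 2/(-4)) - 10)) = 995652/(446/133 + 75/(((-3/2)*((-2/(-5) + 2/(-4)) - 10)))) = 995652/(446/133 + 75/(((-3*1/2)*((-2*(-1/5) + 2*(-1/4)) - 10)))) = 995652/(446/133 + 75/((-3*((2/5 - 1/2) - 10)/2))) = 995652/(446/133 + 75/((-3*(-1/10 - 10)/2))) = 995652/(446/133 + 75/((-3/2*(-101/10)))) = 995652/(446/133 + 75/(303/20)) = 995652/(446/133 + 75*(20/303)) = 995652/(446/133 + 500/101) = 995652/(111546/13433) = 995652*(13433/111546) = 743032962/6197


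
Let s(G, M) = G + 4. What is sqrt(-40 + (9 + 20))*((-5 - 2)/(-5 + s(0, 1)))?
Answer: 7*I*sqrt(11) ≈ 23.216*I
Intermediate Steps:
s(G, M) = 4 + G
sqrt(-40 + (9 + 20))*((-5 - 2)/(-5 + s(0, 1))) = sqrt(-40 + (9 + 20))*((-5 - 2)/(-5 + (4 + 0))) = sqrt(-40 + 29)*(-7/(-5 + 4)) = sqrt(-11)*(-7/(-1)) = (I*sqrt(11))*(-7*(-1)) = (I*sqrt(11))*7 = 7*I*sqrt(11)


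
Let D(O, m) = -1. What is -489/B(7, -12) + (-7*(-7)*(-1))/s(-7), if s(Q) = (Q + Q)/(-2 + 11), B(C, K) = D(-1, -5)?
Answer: 1041/2 ≈ 520.50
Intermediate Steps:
B(C, K) = -1
s(Q) = 2*Q/9 (s(Q) = (2*Q)/9 = (2*Q)*(⅑) = 2*Q/9)
-489/B(7, -12) + (-7*(-7)*(-1))/s(-7) = -489/(-1) + (-7*(-7)*(-1))/(((2/9)*(-7))) = -489*(-1) + (49*(-1))/(-14/9) = 489 - 49*(-9/14) = 489 + 63/2 = 1041/2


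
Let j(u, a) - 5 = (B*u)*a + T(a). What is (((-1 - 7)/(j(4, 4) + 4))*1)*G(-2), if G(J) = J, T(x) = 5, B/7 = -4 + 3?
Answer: -8/49 ≈ -0.16327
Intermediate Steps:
B = -7 (B = 7*(-4 + 3) = 7*(-1) = -7)
j(u, a) = 10 - 7*a*u (j(u, a) = 5 + ((-7*u)*a + 5) = 5 + (-7*a*u + 5) = 5 + (5 - 7*a*u) = 10 - 7*a*u)
(((-1 - 7)/(j(4, 4) + 4))*1)*G(-2) = (((-1 - 7)/((10 - 7*4*4) + 4))*1)*(-2) = (-8/((10 - 112) + 4)*1)*(-2) = (-8/(-102 + 4)*1)*(-2) = (-8/(-98)*1)*(-2) = (-8*(-1/98)*1)*(-2) = ((4/49)*1)*(-2) = (4/49)*(-2) = -8/49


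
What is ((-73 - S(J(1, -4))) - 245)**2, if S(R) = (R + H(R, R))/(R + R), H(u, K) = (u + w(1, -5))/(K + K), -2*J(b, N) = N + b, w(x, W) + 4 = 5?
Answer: 8231161/81 ≈ 1.0162e+5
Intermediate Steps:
w(x, W) = 1 (w(x, W) = -4 + 5 = 1)
J(b, N) = -N/2 - b/2 (J(b, N) = -(N + b)/2 = -N/2 - b/2)
H(u, K) = (1 + u)/(2*K) (H(u, K) = (u + 1)/(K + K) = (1 + u)/((2*K)) = (1 + u)*(1/(2*K)) = (1 + u)/(2*K))
S(R) = (R + (1 + R)/(2*R))/(2*R) (S(R) = (R + (1 + R)/(2*R))/(R + R) = (R + (1 + R)/(2*R))/((2*R)) = (R + (1 + R)/(2*R))*(1/(2*R)) = (R + (1 + R)/(2*R))/(2*R))
((-73 - S(J(1, -4))) - 245)**2 = ((-73 - (1 + (-1/2*(-4) - 1/2*1) + 2*(-1/2*(-4) - 1/2*1)**2)/(4*(-1/2*(-4) - 1/2*1)**2)) - 245)**2 = ((-73 - (1 + (2 - 1/2) + 2*(2 - 1/2)**2)/(4*(2 - 1/2)**2)) - 245)**2 = ((-73 - (1 + 3/2 + 2*(3/2)**2)/(4*(3/2)**2)) - 245)**2 = ((-73 - 4*(1 + 3/2 + 2*(9/4))/(4*9)) - 245)**2 = ((-73 - 4*(1 + 3/2 + 9/2)/(4*9)) - 245)**2 = ((-73 - 4*7/(4*9)) - 245)**2 = ((-73 - 1*7/9) - 245)**2 = ((-73 - 7/9) - 245)**2 = (-664/9 - 245)**2 = (-2869/9)**2 = 8231161/81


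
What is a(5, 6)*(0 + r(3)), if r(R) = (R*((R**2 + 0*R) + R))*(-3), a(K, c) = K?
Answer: -540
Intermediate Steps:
r(R) = -3*R*(R + R**2) (r(R) = (R*((R**2 + 0) + R))*(-3) = (R*(R**2 + R))*(-3) = (R*(R + R**2))*(-3) = -3*R*(R + R**2))
a(5, 6)*(0 + r(3)) = 5*(0 + 3*3**2*(-1 - 1*3)) = 5*(0 + 3*9*(-1 - 3)) = 5*(0 + 3*9*(-4)) = 5*(0 - 108) = 5*(-108) = -540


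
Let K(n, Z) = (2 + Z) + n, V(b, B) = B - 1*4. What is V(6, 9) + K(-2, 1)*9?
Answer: 14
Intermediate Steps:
V(b, B) = -4 + B (V(b, B) = B - 4 = -4 + B)
K(n, Z) = 2 + Z + n
V(6, 9) + K(-2, 1)*9 = (-4 + 9) + (2 + 1 - 2)*9 = 5 + 1*9 = 5 + 9 = 14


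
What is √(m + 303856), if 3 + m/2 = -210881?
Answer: 34*I*√102 ≈ 343.38*I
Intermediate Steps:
m = -421768 (m = -6 + 2*(-210881) = -6 - 421762 = -421768)
√(m + 303856) = √(-421768 + 303856) = √(-117912) = 34*I*√102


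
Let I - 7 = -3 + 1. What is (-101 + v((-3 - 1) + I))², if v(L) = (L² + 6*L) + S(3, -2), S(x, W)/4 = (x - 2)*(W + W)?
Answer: 12100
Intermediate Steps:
I = 5 (I = 7 + (-3 + 1) = 7 - 2 = 5)
S(x, W) = 8*W*(-2 + x) (S(x, W) = 4*((x - 2)*(W + W)) = 4*((-2 + x)*(2*W)) = 4*(2*W*(-2 + x)) = 8*W*(-2 + x))
v(L) = -16 + L² + 6*L (v(L) = (L² + 6*L) + 8*(-2)*(-2 + 3) = (L² + 6*L) + 8*(-2)*1 = (L² + 6*L) - 16 = -16 + L² + 6*L)
(-101 + v((-3 - 1) + I))² = (-101 + (-16 + ((-3 - 1) + 5)² + 6*((-3 - 1) + 5)))² = (-101 + (-16 + (-4 + 5)² + 6*(-4 + 5)))² = (-101 + (-16 + 1² + 6*1))² = (-101 + (-16 + 1 + 6))² = (-101 - 9)² = (-110)² = 12100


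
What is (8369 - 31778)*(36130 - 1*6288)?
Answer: -698571378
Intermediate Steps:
(8369 - 31778)*(36130 - 1*6288) = -23409*(36130 - 6288) = -23409*29842 = -698571378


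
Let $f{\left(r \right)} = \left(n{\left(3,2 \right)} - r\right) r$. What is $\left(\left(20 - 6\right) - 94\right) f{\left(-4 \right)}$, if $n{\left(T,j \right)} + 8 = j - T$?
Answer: $-1600$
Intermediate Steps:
$n{\left(T,j \right)} = -8 + j - T$ ($n{\left(T,j \right)} = -8 - \left(T - j\right) = -8 + j - T$)
$f{\left(r \right)} = r \left(-9 - r\right)$ ($f{\left(r \right)} = \left(\left(-8 + 2 - 3\right) - r\right) r = \left(-9 - r\right) r = r \left(-9 - r\right)$)
$\left(\left(20 - 6\right) - 94\right) f{\left(-4 \right)} = \left(\left(20 - 6\right) - 94\right) \left(\left(-1\right) \left(-4\right) \left(9 - 4\right)\right) = \left(\left(20 - 6\right) - 94\right) \left(\left(-1\right) \left(-4\right) 5\right) = \left(14 - 94\right) 20 = \left(-80\right) 20 = -1600$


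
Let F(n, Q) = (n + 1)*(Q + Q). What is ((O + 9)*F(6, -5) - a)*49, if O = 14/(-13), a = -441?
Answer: -72373/13 ≈ -5567.2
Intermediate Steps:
F(n, Q) = 2*Q*(1 + n) (F(n, Q) = (1 + n)*(2*Q) = 2*Q*(1 + n))
O = -14/13 (O = 14*(-1/13) = -14/13 ≈ -1.0769)
((O + 9)*F(6, -5) - a)*49 = ((-14/13 + 9)*(2*(-5)*(1 + 6)) - 1*(-441))*49 = (103*(2*(-5)*7)/13 + 441)*49 = ((103/13)*(-70) + 441)*49 = (-7210/13 + 441)*49 = -1477/13*49 = -72373/13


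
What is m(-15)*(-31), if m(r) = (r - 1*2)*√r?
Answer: 527*I*√15 ≈ 2041.1*I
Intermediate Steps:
m(r) = √r*(-2 + r) (m(r) = (r - 2)*√r = (-2 + r)*√r = √r*(-2 + r))
m(-15)*(-31) = (√(-15)*(-2 - 15))*(-31) = ((I*√15)*(-17))*(-31) = -17*I*√15*(-31) = 527*I*√15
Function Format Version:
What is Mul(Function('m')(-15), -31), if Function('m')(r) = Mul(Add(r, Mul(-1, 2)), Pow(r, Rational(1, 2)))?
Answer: Mul(527, I, Pow(15, Rational(1, 2))) ≈ Mul(2041.1, I)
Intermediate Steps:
Function('m')(r) = Mul(Pow(r, Rational(1, 2)), Add(-2, r)) (Function('m')(r) = Mul(Add(r, -2), Pow(r, Rational(1, 2))) = Mul(Add(-2, r), Pow(r, Rational(1, 2))) = Mul(Pow(r, Rational(1, 2)), Add(-2, r)))
Mul(Function('m')(-15), -31) = Mul(Mul(Pow(-15, Rational(1, 2)), Add(-2, -15)), -31) = Mul(Mul(Mul(I, Pow(15, Rational(1, 2))), -17), -31) = Mul(Mul(-17, I, Pow(15, Rational(1, 2))), -31) = Mul(527, I, Pow(15, Rational(1, 2)))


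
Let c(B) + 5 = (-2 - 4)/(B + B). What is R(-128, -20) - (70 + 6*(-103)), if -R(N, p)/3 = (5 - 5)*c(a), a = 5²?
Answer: 548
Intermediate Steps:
a = 25
c(B) = -5 - 3/B (c(B) = -5 + (-2 - 4)/(B + B) = -5 - 6*1/(2*B) = -5 - 3/B)
R(N, p) = 0 (R(N, p) = -3*(5 - 5)*(-5 - 3/25) = -0*(-5 - 3*1/25) = -0*(-5 - 3/25) = -0*(-128)/25 = -3*0 = 0)
R(-128, -20) - (70 + 6*(-103)) = 0 - (70 + 6*(-103)) = 0 - (70 - 618) = 0 - 1*(-548) = 0 + 548 = 548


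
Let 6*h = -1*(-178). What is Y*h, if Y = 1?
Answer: 89/3 ≈ 29.667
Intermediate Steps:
h = 89/3 (h = (-1*(-178))/6 = (⅙)*178 = 89/3 ≈ 29.667)
Y*h = 1*(89/3) = 89/3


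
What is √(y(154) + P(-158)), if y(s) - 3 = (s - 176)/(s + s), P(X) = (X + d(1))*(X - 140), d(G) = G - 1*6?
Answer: √9521078/14 ≈ 220.40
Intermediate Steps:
d(G) = -6 + G (d(G) = G - 6 = -6 + G)
P(X) = (-140 + X)*(-5 + X) (P(X) = (X + (-6 + 1))*(X - 140) = (X - 5)*(-140 + X) = (-5 + X)*(-140 + X) = (-140 + X)*(-5 + X))
y(s) = 3 + (-176 + s)/(2*s) (y(s) = 3 + (s - 176)/(s + s) = 3 + (-176 + s)/((2*s)) = 3 + (-176 + s)*(1/(2*s)) = 3 + (-176 + s)/(2*s))
√(y(154) + P(-158)) = √((7/2 - 88/154) + (700 + (-158)² - 145*(-158))) = √((7/2 - 88*1/154) + (700 + 24964 + 22910)) = √((7/2 - 4/7) + 48574) = √(41/14 + 48574) = √(680077/14) = √9521078/14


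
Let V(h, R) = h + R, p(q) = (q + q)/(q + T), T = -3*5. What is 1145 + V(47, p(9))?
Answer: 1189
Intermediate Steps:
T = -15
p(q) = 2*q/(-15 + q) (p(q) = (q + q)/(q - 15) = (2*q)/(-15 + q) = 2*q/(-15 + q))
V(h, R) = R + h
1145 + V(47, p(9)) = 1145 + (2*9/(-15 + 9) + 47) = 1145 + (2*9/(-6) + 47) = 1145 + (2*9*(-⅙) + 47) = 1145 + (-3 + 47) = 1145 + 44 = 1189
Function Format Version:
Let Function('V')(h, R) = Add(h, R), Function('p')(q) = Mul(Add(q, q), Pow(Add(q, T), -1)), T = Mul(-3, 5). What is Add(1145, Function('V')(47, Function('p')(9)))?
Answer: 1189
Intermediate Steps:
T = -15
Function('p')(q) = Mul(2, q, Pow(Add(-15, q), -1)) (Function('p')(q) = Mul(Add(q, q), Pow(Add(q, -15), -1)) = Mul(Mul(2, q), Pow(Add(-15, q), -1)) = Mul(2, q, Pow(Add(-15, q), -1)))
Function('V')(h, R) = Add(R, h)
Add(1145, Function('V')(47, Function('p')(9))) = Add(1145, Add(Mul(2, 9, Pow(Add(-15, 9), -1)), 47)) = Add(1145, Add(Mul(2, 9, Pow(-6, -1)), 47)) = Add(1145, Add(Mul(2, 9, Rational(-1, 6)), 47)) = Add(1145, Add(-3, 47)) = Add(1145, 44) = 1189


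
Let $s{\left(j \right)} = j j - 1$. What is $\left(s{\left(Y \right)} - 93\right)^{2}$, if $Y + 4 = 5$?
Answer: $8649$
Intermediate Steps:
$Y = 1$ ($Y = -4 + 5 = 1$)
$s{\left(j \right)} = -1 + j^{2}$ ($s{\left(j \right)} = j^{2} - 1 = -1 + j^{2}$)
$\left(s{\left(Y \right)} - 93\right)^{2} = \left(\left(-1 + 1^{2}\right) - 93\right)^{2} = \left(\left(-1 + 1\right) - 93\right)^{2} = \left(0 - 93\right)^{2} = \left(-93\right)^{2} = 8649$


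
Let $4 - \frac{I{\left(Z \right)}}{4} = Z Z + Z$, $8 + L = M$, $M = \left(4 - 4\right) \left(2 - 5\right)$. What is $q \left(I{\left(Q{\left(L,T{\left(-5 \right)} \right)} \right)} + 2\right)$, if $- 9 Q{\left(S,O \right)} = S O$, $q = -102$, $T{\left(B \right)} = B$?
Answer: $\frac{119068}{27} \approx 4409.9$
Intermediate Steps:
$M = 0$ ($M = 0 \left(-3\right) = 0$)
$L = -8$ ($L = -8 + 0 = -8$)
$Q{\left(S,O \right)} = - \frac{O S}{9}$ ($Q{\left(S,O \right)} = - \frac{S O}{9} = - \frac{O S}{9}$)
$I{\left(Z \right)} = 16 - 4 Z - 4 Z^{2}$ ($I{\left(Z \right)} = 16 - 4 \left(Z Z + Z\right) = 16 - 4 \left(Z^{2} + Z\right) = 16 - 4 \left(Z + Z^{2}\right) = 16 - \left(4 Z + 4 Z^{2}\right) = 16 - 4 Z - 4 Z^{2}$)
$q \left(I{\left(Q{\left(L,T{\left(-5 \right)} \right)} \right)} + 2\right) = - 102 \left(\left(16 - 4 \left(\left(- \frac{1}{9}\right) \left(-5\right) \left(-8\right)\right) - 4 \left(\left(- \frac{1}{9}\right) \left(-5\right) \left(-8\right)\right)^{2}\right) + 2\right) = - 102 \left(\left(16 - - \frac{160}{9} - 4 \left(- \frac{40}{9}\right)^{2}\right) + 2\right) = - 102 \left(\left(16 + \frac{160}{9} - \frac{6400}{81}\right) + 2\right) = - 102 \left(- \frac{3664}{81} + 2\right) = \left(-102\right) \left(- \frac{3502}{81}\right) = \frac{119068}{27}$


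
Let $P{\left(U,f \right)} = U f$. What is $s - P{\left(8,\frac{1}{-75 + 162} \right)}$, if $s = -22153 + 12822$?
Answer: $- \frac{811805}{87} \approx -9331.1$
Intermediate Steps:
$s = -9331$
$s - P{\left(8,\frac{1}{-75 + 162} \right)} = -9331 - \frac{8}{-75 + 162} = -9331 - \frac{8}{87} = - \frac{811805}{87}$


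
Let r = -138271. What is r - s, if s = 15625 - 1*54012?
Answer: -99884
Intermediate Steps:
s = -38387 (s = 15625 - 54012 = -38387)
r - s = -138271 - 1*(-38387) = -138271 + 38387 = -99884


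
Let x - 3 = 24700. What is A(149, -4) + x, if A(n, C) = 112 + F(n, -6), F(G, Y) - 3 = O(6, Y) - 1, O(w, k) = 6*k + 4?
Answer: 24785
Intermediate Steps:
O(w, k) = 4 + 6*k
x = 24703 (x = 3 + 24700 = 24703)
F(G, Y) = 6 + 6*Y (F(G, Y) = 3 + ((4 + 6*Y) - 1) = 3 + (3 + 6*Y) = 6 + 6*Y)
A(n, C) = 82 (A(n, C) = 112 + (6 + 6*(-6)) = 112 + (6 - 36) = 112 - 30 = 82)
A(149, -4) + x = 82 + 24703 = 24785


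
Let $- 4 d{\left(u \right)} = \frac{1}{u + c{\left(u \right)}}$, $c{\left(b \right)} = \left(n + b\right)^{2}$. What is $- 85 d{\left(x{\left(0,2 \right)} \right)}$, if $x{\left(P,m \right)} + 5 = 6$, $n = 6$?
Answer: $\frac{17}{40} \approx 0.425$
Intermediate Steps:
$x{\left(P,m \right)} = 1$ ($x{\left(P,m \right)} = -5 + 6 = 1$)
$c{\left(b \right)} = \left(6 + b\right)^{2}$
$d{\left(u \right)} = - \frac{1}{4 \left(u + \left(6 + u\right)^{2}\right)}$
$- 85 d{\left(x{\left(0,2 \right)} \right)} = - 85 \left(- \frac{1}{4 \cdot 1 + 4 \left(6 + 1\right)^{2}}\right) = - 85 \left(- \frac{1}{4 + 4 \cdot 7^{2}}\right) = - 85 \left(- \frac{1}{4 + 4 \cdot 49}\right) = - 85 \left(- \frac{1}{4 + 196}\right) = - 85 \left(- \frac{1}{200}\right) = - 85 \left(\left(-1\right) \frac{1}{200}\right) = \left(-85\right) \left(- \frac{1}{200}\right) = \frac{17}{40}$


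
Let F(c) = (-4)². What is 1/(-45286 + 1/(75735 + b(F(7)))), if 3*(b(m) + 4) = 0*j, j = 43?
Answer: -75731/3429554065 ≈ -2.2082e-5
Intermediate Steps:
F(c) = 16
b(m) = -4 (b(m) = -4 + (0*43)/3 = -4 + (⅓)*0 = -4 + 0 = -4)
1/(-45286 + 1/(75735 + b(F(7)))) = 1/(-45286 + 1/(75735 - 4)) = 1/(-45286 + 1/75731) = 1/(-3429554065/75731) = -75731/3429554065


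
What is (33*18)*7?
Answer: 4158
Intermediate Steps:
(33*18)*7 = 594*7 = 4158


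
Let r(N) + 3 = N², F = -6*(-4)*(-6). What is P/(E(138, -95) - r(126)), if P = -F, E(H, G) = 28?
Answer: -144/15845 ≈ -0.0090880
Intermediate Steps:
F = -144 (F = 24*(-6) = -144)
r(N) = -3 + N²
P = 144 (P = -1*(-144) = 144)
P/(E(138, -95) - r(126)) = 144/(28 - (-3 + 126²)) = 144/(28 - (-3 + 15876)) = 144/(28 - 1*15873) = 144/(28 - 15873) = 144/(-15845) = 144*(-1/15845) = -144/15845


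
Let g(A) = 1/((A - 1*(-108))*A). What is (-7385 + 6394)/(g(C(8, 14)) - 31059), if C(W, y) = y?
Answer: 1692628/53048771 ≈ 0.031907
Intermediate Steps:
g(A) = 1/(A*(108 + A)) (g(A) = 1/((A + 108)*A) = 1/((108 + A)*A) = 1/(A*(108 + A)))
(-7385 + 6394)/(g(C(8, 14)) - 31059) = (-7385 + 6394)/(1/(14*(108 + 14)) - 31059) = -991/((1/14)/122 - 31059) = -991/((1/14)*(1/122) - 31059) = -991/(1/1708 - 31059) = -991/(-53048771/1708) = -991*(-1708/53048771) = 1692628/53048771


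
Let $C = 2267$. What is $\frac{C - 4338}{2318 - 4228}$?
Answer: $\frac{2071}{1910} \approx 1.0843$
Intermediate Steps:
$\frac{C - 4338}{2318 - 4228} = \frac{2267 - 4338}{2318 - 4228} = - \frac{2071}{-1910} = \left(-2071\right) \left(- \frac{1}{1910}\right) = \frac{2071}{1910}$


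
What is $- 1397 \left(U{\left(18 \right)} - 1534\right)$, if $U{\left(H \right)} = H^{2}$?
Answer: $1690370$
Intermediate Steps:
$- 1397 \left(U{\left(18 \right)} - 1534\right) = - 1397 \left(18^{2} - 1534\right) = - 1397 \left(324 - 1534\right) = \left(-1397\right) \left(-1210\right) = 1690370$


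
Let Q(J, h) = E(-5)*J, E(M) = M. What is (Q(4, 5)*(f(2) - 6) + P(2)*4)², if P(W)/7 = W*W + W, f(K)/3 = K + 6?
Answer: 36864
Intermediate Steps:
f(K) = 18 + 3*K (f(K) = 3*(K + 6) = 3*(6 + K) = 18 + 3*K)
Q(J, h) = -5*J
P(W) = 7*W + 7*W² (P(W) = 7*(W*W + W) = 7*(W² + W) = 7*(W + W²) = 7*W + 7*W²)
(Q(4, 5)*(f(2) - 6) + P(2)*4)² = ((-5*4)*((18 + 3*2) - 6) + (7*2*(1 + 2))*4)² = (-20*((18 + 6) - 6) + (7*2*3)*4)² = (-20*(24 - 6) + 42*4)² = (-20*18 + 168)² = (-360 + 168)² = (-192)² = 36864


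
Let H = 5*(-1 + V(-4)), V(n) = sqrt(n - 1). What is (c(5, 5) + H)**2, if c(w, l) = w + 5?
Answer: -100 + 50*I*sqrt(5) ≈ -100.0 + 111.8*I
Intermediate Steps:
V(n) = sqrt(-1 + n)
H = -5 + 5*I*sqrt(5) (H = 5*(-1 + sqrt(-1 - 4)) = 5*(-1 + sqrt(-5)) = 5*(-1 + I*sqrt(5)) = -5 + 5*I*sqrt(5) ≈ -5.0 + 11.18*I)
c(w, l) = 5 + w
(c(5, 5) + H)**2 = ((5 + 5) + (-5 + 5*I*sqrt(5)))**2 = (10 + (-5 + 5*I*sqrt(5)))**2 = (5 + 5*I*sqrt(5))**2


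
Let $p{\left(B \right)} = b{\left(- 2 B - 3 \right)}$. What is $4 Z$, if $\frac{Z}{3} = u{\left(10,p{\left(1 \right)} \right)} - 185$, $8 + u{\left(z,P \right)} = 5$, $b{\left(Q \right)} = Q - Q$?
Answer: $-2256$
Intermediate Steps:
$b{\left(Q \right)} = 0$
$p{\left(B \right)} = 0$
$u{\left(z,P \right)} = -3$ ($u{\left(z,P \right)} = -8 + 5 = -3$)
$Z = -564$ ($Z = 3 \left(-3 - 185\right) = 3 \left(-188\right) = -564$)
$4 Z = 4 \left(-564\right) = -2256$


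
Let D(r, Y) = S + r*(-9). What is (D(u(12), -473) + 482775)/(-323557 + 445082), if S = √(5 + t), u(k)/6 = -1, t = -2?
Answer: 482829/121525 + √3/121525 ≈ 3.9731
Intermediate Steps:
u(k) = -6 (u(k) = 6*(-1) = -6)
S = √3 (S = √(5 - 2) = √3 ≈ 1.7320)
D(r, Y) = √3 - 9*r (D(r, Y) = √3 + r*(-9) = √3 - 9*r)
(D(u(12), -473) + 482775)/(-323557 + 445082) = ((√3 - 9*(-6)) + 482775)/(-323557 + 445082) = ((√3 + 54) + 482775)/121525 = ((54 + √3) + 482775)*(1/121525) = (482829 + √3)*(1/121525) = 482829/121525 + √3/121525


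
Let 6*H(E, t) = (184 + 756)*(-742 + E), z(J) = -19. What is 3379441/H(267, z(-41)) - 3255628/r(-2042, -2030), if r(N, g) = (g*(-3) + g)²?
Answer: -17855625527/391485500 ≈ -45.610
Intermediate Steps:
r(N, g) = 4*g² (r(N, g) = (-3*g + g)² = (-2*g)² = 4*g²)
H(E, t) = -348740/3 + 470*E/3 (H(E, t) = ((184 + 756)*(-742 + E))/6 = (940*(-742 + E))/6 = (-697480 + 940*E)/6 = -348740/3 + 470*E/3)
3379441/H(267, z(-41)) - 3255628/r(-2042, -2030) = 3379441/(-348740/3 + (470/3)*267) - 3255628/(4*(-2030)²) = 3379441/(-348740/3 + 41830) - 3255628/(4*4120900) = 3379441/(-223250/3) - 3255628/16483600 = 3379441*(-3/223250) - 3255628*1/16483600 = -215709/4750 - 813907/4120900 = -17855625527/391485500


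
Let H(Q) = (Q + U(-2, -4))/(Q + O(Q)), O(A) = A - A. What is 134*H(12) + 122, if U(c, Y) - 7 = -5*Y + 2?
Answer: 3479/6 ≈ 579.83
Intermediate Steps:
U(c, Y) = 9 - 5*Y (U(c, Y) = 7 + (-5*Y + 2) = 7 + (2 - 5*Y) = 9 - 5*Y)
O(A) = 0
H(Q) = (29 + Q)/Q (H(Q) = (Q + (9 - 5*(-4)))/(Q + 0) = (Q + (9 + 20))/Q = (Q + 29)/Q = (29 + Q)/Q)
134*H(12) + 122 = 134*((29 + 12)/12) + 122 = 134*((1/12)*41) + 122 = 134*(41/12) + 122 = 2747/6 + 122 = 3479/6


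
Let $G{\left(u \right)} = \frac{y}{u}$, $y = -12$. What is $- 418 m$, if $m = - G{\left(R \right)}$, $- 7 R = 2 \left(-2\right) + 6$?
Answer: $17556$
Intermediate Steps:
$R = - \frac{2}{7}$ ($R = - \frac{2 \left(-2\right) + 6}{7} = - \frac{-4 + 6}{7} = \left(- \frac{1}{7}\right) 2 = - \frac{2}{7} \approx -0.28571$)
$G{\left(u \right)} = - \frac{12}{u}$
$m = -42$ ($m = - \frac{-12}{- \frac{2}{7}} = - \frac{\left(-12\right) \left(-7\right)}{2} = \left(-1\right) 42 = -42$)
$- 418 m = \left(-418\right) \left(-42\right) = 17556$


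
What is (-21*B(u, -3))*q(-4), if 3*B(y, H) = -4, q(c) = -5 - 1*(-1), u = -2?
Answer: -112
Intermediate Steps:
q(c) = -4 (q(c) = -5 + 1 = -4)
B(y, H) = -4/3 (B(y, H) = (⅓)*(-4) = -4/3)
(-21*B(u, -3))*q(-4) = -21*(-4/3)*(-4) = 28*(-4) = -112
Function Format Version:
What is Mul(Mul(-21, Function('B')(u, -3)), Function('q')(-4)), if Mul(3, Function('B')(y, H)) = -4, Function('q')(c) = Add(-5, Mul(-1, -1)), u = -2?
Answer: -112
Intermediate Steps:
Function('q')(c) = -4 (Function('q')(c) = Add(-5, 1) = -4)
Function('B')(y, H) = Rational(-4, 3) (Function('B')(y, H) = Mul(Rational(1, 3), -4) = Rational(-4, 3))
Mul(Mul(-21, Function('B')(u, -3)), Function('q')(-4)) = Mul(Mul(-21, Rational(-4, 3)), -4) = Mul(28, -4) = -112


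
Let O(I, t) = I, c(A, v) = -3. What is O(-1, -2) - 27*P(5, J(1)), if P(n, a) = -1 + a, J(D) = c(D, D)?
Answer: 107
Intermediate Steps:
J(D) = -3
O(-1, -2) - 27*P(5, J(1)) = -1 - 27*(-1 - 3) = -1 - 27*(-4) = -1 + 108 = 107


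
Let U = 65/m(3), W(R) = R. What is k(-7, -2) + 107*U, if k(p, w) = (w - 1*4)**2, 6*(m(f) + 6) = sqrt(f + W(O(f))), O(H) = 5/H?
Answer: -167976/149 - 1605*sqrt(42)/149 ≈ -1197.2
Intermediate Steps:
m(f) = -6 + sqrt(f + 5/f)/6
k(p, w) = (-4 + w)**2 (k(p, w) = (w - 4)**2 = (-4 + w)**2)
U = 65/(-6 + sqrt(42)/18) (U = 65/(-6 + sqrt(3 + 5/3)/6) = 65/(-6 + sqrt(14/3)/6) = 65/(-6 + (sqrt(42)/3)/6) = 65/(-6 + sqrt(42)/18) ≈ -11.525)
k(-7, -2) + 107*U = (-4 - 2)**2 + 107*(-1620/149 - 15*sqrt(42)/149) = (-6)**2 + (-173340/149 - 1605*sqrt(42)/149) = 36 + (-173340/149 - 1605*sqrt(42)/149) = -167976/149 - 1605*sqrt(42)/149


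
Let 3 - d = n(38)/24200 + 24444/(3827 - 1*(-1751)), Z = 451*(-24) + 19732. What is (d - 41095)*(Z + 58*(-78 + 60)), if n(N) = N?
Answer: -2726597339146306/8436725 ≈ -3.2318e+8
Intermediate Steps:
Z = 8908 (Z = -10824 + 19732 = 8908)
d = -46698491/33746900 (d = 3 - (38/24200 + 24444/(3827 - 1*(-1751))) = 3 - (38*(1/24200) + 24444/(3827 + 1751)) = 3 - (19/12100 + 24444/5578) = 3 - (19/12100 + 24444*(1/5578)) = 3 - (19/12100 + 12222/2789) = 3 - 1*147939191/33746900 = 3 - 147939191/33746900 = -46698491/33746900 ≈ -1.3838)
(d - 41095)*(Z + 58*(-78 + 60)) = (-46698491/33746900 - 41095)*(8908 + 58*(-78 + 60)) = -1386875553991*(8908 + 58*(-18))/33746900 = -1386875553991*(8908 - 1044)/33746900 = -1386875553991/33746900*7864 = -2726597339146306/8436725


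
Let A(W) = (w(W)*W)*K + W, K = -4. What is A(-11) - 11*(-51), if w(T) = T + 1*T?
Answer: -418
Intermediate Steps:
w(T) = 2*T (w(T) = T + T = 2*T)
A(W) = W - 8*W**2 (A(W) = ((2*W)*W)*(-4) + W = (2*W**2)*(-4) + W = -8*W**2 + W = W - 8*W**2)
A(-11) - 11*(-51) = -11*(1 - 8*(-11)) - 11*(-51) = -11*(1 + 88) + 561 = -11*89 + 561 = -979 + 561 = -418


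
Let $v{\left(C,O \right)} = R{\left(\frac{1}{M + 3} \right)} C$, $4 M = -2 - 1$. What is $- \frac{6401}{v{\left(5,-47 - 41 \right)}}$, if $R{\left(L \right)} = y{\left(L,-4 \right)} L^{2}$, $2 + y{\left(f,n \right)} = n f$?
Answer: $\frac{4666329}{2720} \approx 1715.6$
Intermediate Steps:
$M = - \frac{3}{4}$ ($M = \frac{-2 - 1}{4} = \frac{1}{4} \left(-3\right) = - \frac{3}{4} \approx -0.75$)
$y{\left(f,n \right)} = -2 + f n$ ($y{\left(f,n \right)} = -2 + n f = -2 + f n$)
$R{\left(L \right)} = L^{2} \left(-2 - 4 L\right)$ ($R{\left(L \right)} = \left(-2 + L \left(-4\right)\right) L^{2} = \left(-2 - 4 L\right) L^{2} = L^{2} \left(-2 - 4 L\right)$)
$v{\left(C,O \right)} = - \frac{544 C}{729}$ ($v{\left(C,O \right)} = \left(\frac{1}{- \frac{3}{4} + 3}\right)^{2} \left(-2 - \frac{4}{- \frac{3}{4} + 3}\right) C = \left(\frac{1}{\frac{9}{4}}\right)^{2} \left(-2 - \frac{4}{\frac{9}{4}}\right) C = \left(\frac{4}{9}\right)^{2} \left(-2 - \frac{16}{9}\right) C = \frac{16 \left(-2 - \frac{16}{9}\right)}{81} C = \frac{16}{81} \left(- \frac{34}{9}\right) C = - \frac{544 C}{729}$)
$- \frac{6401}{v{\left(5,-47 - 41 \right)}} = - \frac{6401}{\left(- \frac{544}{729}\right) 5} = - \frac{6401}{- \frac{2720}{729}} = \left(-6401\right) \left(- \frac{729}{2720}\right) = \frac{4666329}{2720}$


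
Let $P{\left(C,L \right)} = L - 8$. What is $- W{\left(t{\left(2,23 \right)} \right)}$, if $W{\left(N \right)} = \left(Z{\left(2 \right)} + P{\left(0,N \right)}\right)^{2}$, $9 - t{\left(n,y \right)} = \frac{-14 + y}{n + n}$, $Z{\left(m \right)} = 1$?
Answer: $- \frac{1}{16} \approx -0.0625$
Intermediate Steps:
$t{\left(n,y \right)} = 9 - \frac{-14 + y}{2 n}$ ($t{\left(n,y \right)} = 9 - \frac{-14 + y}{n + n} = 9 - \frac{-14 + y}{2 n}$)
$P{\left(C,L \right)} = -8 + L$ ($P{\left(C,L \right)} = L - 8 = -8 + L$)
$W{\left(N \right)} = \left(-7 + N\right)^{2}$ ($W{\left(N \right)} = \left(1 + \left(-8 + N\right)\right)^{2} = \left(-7 + N\right)^{2}$)
$- W{\left(t{\left(2,23 \right)} \right)} = - \left(-7 + \frac{14 - 23 + 18 \cdot 2}{2 \cdot 2}\right)^{2} = - \left(-7 + \frac{1}{2} \cdot \frac{1}{2} \left(14 - 23 + 36\right)\right)^{2} = - \left(-7 + \frac{1}{2} \cdot \frac{1}{2} \cdot 27\right)^{2} = - \left(-7 + \frac{27}{4}\right)^{2} = - \left(- \frac{1}{4}\right)^{2} = \left(-1\right) \frac{1}{16} = - \frac{1}{16}$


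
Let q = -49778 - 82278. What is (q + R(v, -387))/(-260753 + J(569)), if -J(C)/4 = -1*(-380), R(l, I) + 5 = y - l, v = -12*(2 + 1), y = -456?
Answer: 132481/262273 ≈ 0.50513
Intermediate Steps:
v = -36 (v = -12*3 = -36)
R(l, I) = -461 - l (R(l, I) = -5 + (-456 - l) = -461 - l)
q = -132056
J(C) = -1520 (J(C) = -(-4)*(-380) = -4*380 = -1520)
(q + R(v, -387))/(-260753 + J(569)) = (-132056 + (-461 - 1*(-36)))/(-260753 - 1520) = (-132056 + (-461 + 36))/(-262273) = (-132056 - 425)*(-1/262273) = -132481*(-1/262273) = 132481/262273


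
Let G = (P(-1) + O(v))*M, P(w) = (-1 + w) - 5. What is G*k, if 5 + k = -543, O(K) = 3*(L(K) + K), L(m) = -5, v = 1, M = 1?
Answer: 10412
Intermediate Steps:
P(w) = -6 + w
O(K) = -15 + 3*K (O(K) = 3*(-5 + K) = -15 + 3*K)
G = -19 (G = ((-6 - 1) + (-15 + 3*1))*1 = (-7 + (-15 + 3))*1 = (-7 - 12)*1 = -19*1 = -19)
k = -548 (k = -5 - 543 = -548)
G*k = -19*(-548) = 10412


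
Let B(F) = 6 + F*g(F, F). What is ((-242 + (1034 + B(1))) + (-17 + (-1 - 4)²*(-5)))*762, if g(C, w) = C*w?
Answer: 500634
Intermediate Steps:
B(F) = 6 + F³ (B(F) = 6 + F*(F*F) = 6 + F*F² = 6 + F³)
((-242 + (1034 + B(1))) + (-17 + (-1 - 4)²*(-5)))*762 = ((-242 + (1034 + (6 + 1³))) + (-17 + (-1 - 4)²*(-5)))*762 = ((-242 + (1034 + (6 + 1))) + (-17 + (-5)²*(-5)))*762 = ((-242 + (1034 + 7)) + (-17 + 25*(-5)))*762 = ((-242 + 1041) + (-17 - 125))*762 = (799 - 142)*762 = 657*762 = 500634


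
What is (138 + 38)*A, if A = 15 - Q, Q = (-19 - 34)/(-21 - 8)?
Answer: 67232/29 ≈ 2318.3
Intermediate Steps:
Q = 53/29 (Q = -53/(-29) = -53*(-1/29) = 53/29 ≈ 1.8276)
A = 382/29 (A = 15 - 1*53/29 = 15 - 53/29 = 382/29 ≈ 13.172)
(138 + 38)*A = (138 + 38)*(382/29) = 176*(382/29) = 67232/29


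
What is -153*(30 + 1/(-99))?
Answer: -50473/11 ≈ -4588.5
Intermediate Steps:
-153*(30 + 1/(-99)) = -153*(30 - 1/99) = -153*2969/99 = -50473/11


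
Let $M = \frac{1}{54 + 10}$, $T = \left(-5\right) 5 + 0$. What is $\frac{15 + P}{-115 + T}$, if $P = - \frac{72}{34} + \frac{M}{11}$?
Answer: $- \frac{154193}{1675520} \approx -0.092027$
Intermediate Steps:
$T = -25$ ($T = -25 + 0 = -25$)
$M = \frac{1}{64} \approx 0.015625$
$P = - \frac{25327}{11968}$ ($P = - \frac{72}{34} + \frac{1}{64 \cdot 11} = \left(-72\right) \frac{1}{34} + \frac{1}{64} \cdot \frac{1}{11} = - \frac{36}{17} + \frac{1}{704} = - \frac{25327}{11968} \approx -2.1162$)
$\frac{15 + P}{-115 + T} = \frac{15 - \frac{25327}{11968}}{-115 - 25} = \frac{154193}{11968 \left(-140\right)} = \frac{154193}{11968} \left(- \frac{1}{140}\right) = - \frac{154193}{1675520}$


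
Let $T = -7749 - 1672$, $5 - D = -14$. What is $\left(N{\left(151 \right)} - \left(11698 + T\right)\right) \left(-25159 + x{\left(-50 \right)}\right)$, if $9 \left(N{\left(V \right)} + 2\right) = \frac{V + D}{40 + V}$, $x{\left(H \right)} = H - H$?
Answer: $\frac{98558646529}{1719} \approx 5.7335 \cdot 10^{7}$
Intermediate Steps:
$D = 19$ ($D = 5 - -14 = 5 + 14 = 19$)
$x{\left(H \right)} = 0$
$N{\left(V \right)} = -2 + \frac{19 + V}{9 \left(40 + V\right)}$ ($N{\left(V \right)} = -2 + \frac{\left(V + 19\right) \frac{1}{40 + V}}{9} = -2 + \frac{\left(19 + V\right) \frac{1}{40 + V}}{9} = -2 + \frac{\frac{1}{40 + V} \left(19 + V\right)}{9} = -2 + \frac{19 + V}{9 \left(40 + V\right)}$)
$T = -9421$
$\left(N{\left(151 \right)} - \left(11698 + T\right)\right) \left(-25159 + x{\left(-50 \right)}\right) = \left(\frac{-701 - 2567}{9 \left(40 + 151\right)} - 2277\right) \left(-25159 + 0\right) = \left(\frac{-701 - 2567}{9 \cdot 191} + \left(-11698 + 9421\right)\right) \left(-25159\right) = \left(\frac{1}{9} \cdot \frac{1}{191} \left(-3268\right) - 2277\right) \left(-25159\right) = \left(- \frac{3268}{1719} - 2277\right) \left(-25159\right) = \left(- \frac{3917431}{1719}\right) \left(-25159\right) = \frac{98558646529}{1719}$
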